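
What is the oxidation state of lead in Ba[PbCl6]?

1 barium outside the brackets (+2 each) → the complex ion is 2−.
Ligand charges: 6×Cl = -6; sum -6.
Pb + (-6) = 2− ⇒ Pb is +4.

+4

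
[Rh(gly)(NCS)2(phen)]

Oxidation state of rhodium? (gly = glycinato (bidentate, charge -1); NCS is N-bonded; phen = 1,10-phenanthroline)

No counter-ion: the bracketed complex is neutral.
Ligand charges: 1×gly = -1; 2×NCS = -2; 1×phen neutral; sum -3.
Rh + (-3) = 0 ⇒ Rh is +3.

+3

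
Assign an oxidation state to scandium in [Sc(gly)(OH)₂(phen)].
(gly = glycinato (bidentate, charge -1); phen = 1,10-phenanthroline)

No counter-ion: the bracketed complex is neutral.
Ligand charges: 1×gly = -1; 1×phen neutral; 2×OH = -2; sum -3.
Sc + (-3) = 0 ⇒ Sc is +3.

+3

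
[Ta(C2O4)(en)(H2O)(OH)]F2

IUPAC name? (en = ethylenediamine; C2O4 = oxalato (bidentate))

aqua(ethylenediamine)hydroxooxalatotantalum(V) fluoride

The 2 fluoride counter-ions carry a total charge of -2, so each complex ion is 2+.
Ligand charges: 1×hydroxo (-1 each), 1×aqua (neutral), 1×ethylenediamine (neutral), 1×oxalato (-2 each); total -3. So Ta + (-3) = 2+, giving Ta = +5.
Ligands are named alphabetically: aqua before ethylenediamine before hydroxo before oxalato.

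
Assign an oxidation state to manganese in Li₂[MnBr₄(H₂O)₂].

+2

2 lithium outside the brackets (+1 each) → the complex ion is 2−.
Ligand charges: 2×H2O neutral; 4×Br = -4; sum -4.
Mn + (-4) = 2− ⇒ Mn is +2.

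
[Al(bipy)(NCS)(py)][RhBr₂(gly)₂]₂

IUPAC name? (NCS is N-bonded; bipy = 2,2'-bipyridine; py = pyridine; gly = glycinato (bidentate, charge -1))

Aluminium is always +3 in its complexes; the cation's ligand charges sum to -1, so the complex cation is 2+.
With 2 anions per cation, each anion must be 2/2 = 1−.
Anion: ligand charges sum to -4; for the ion to be 1−, Rh = +3.

(2,2'-bipyridine)isothiocyanato(pyridine)aluminium(III) dibromobis(glycinato)rhodate(III)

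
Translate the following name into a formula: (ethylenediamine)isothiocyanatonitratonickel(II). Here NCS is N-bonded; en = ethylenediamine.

[Ni(en)(NCS)(NO3)]

Ligands: 1 isothiocyanato (NCS, -1), 1 ethylenediamine (en, neutral), 1 nitrato (NO3, -1). Ligand charge sum = -2.
With Ni in oxidation state +2, the complex ion is [Ni...].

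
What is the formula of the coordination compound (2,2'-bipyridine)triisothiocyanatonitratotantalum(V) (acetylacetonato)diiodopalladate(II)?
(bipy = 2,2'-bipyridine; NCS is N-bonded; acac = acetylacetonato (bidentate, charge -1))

Cation [Ta…]: ligand charges -4, Ta(V) ⇒ ion charge 1+.
Anion [Pd…]: ligand charges -3, Pd(II) ⇒ ion charge 1−.

[Ta(bipy)(NCS)3(NO3)][Pd(acac)I2]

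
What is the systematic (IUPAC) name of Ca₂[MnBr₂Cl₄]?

calcium dibromotetrachloromanganate(II)

The 2 calcium counter-ions carry a total charge of +4, so each complex ion is 4−.
Ligand charges: 2×bromo (-1 each), 4×chloro (-1 each); total -6. So Mn + (-6) = 4−, giving Mn = +2.
Ligands are named alphabetically: bromo before chloro.
The complex ion is anionic, so manganese takes the -ate form manganate(II).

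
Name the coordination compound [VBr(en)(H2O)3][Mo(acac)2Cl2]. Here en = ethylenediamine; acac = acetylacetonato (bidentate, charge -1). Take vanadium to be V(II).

triaquabromo(ethylenediamine)vanadium(II) bis(acetylacetonato)dichloromolybdate(III)

V is given as +2; the cation's ligand charges sum to -1, so the complex cation is 1+.
A 1:1 salt means the anion carries the equal and opposite charge, 1−.
Anion: ligand charges sum to -4; for the ion to be 1−, Mo = +3.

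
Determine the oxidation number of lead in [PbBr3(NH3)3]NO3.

+4

1 nitrate outside the brackets (-1 each) → the complex ion is 1+.
Ligand charges: 3×NH3 neutral; 3×Br = -3; sum -3.
Pb + (-3) = 1+ ⇒ Pb is +4.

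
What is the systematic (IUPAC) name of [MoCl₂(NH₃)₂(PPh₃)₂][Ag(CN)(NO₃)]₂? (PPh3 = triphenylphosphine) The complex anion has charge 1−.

Both ions are complex: the cation is named first with the plain metal name, the anion second with the -ate form; each ion's ligands are alphabetised independently.
The complex anion is given as 1−; its ligand charges sum to -2, so Ag = +1.
With 2 anions per cation, the cation must be 2×1 = 2+.
Cation: ligand charges sum to -2; for the ion to be 2+, Mo = +4.

diamminedichlorobis(triphenylphosphine)molybdenum(IV) cyanonitratoargentate(I)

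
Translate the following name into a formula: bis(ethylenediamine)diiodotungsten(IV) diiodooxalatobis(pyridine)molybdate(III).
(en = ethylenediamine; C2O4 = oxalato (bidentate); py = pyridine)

Cation [W…]: ligand charges -2, W(IV) ⇒ ion charge 2+.
Anion [Mo…]: ligand charges -4, Mo(III) ⇒ ion charge 1−.
One 2+ cation requires 2 of the 1− anion.

[W(en)2I2][Mo(C2O4)I2(py)2]2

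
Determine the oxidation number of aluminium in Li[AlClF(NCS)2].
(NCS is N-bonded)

1 lithium outside the brackets (+1 each) → the complex ion is 1−.
Ligand charges: 1×F = -1; 1×Cl = -1; 2×NCS = -2; sum -4.
Al + (-4) = 1− ⇒ Al is +3.

+3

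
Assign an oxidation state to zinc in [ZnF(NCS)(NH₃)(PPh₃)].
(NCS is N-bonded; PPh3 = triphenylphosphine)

No counter-ion: the bracketed complex is neutral.
Ligand charges: 1×NCS = -1; 1×PPh3 neutral; 1×NH3 neutral; 1×F = -1; sum -2.
Zn + (-2) = 0 ⇒ Zn is +2.

+2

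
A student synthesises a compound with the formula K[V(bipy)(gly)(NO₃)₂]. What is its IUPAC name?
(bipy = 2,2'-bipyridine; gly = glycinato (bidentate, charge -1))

The 1 potassium counter-ion carries a total charge of +1, so each complex ion is 1−.
Ligand charges: 1×2,2'-bipyridine (neutral), 1×glycinato (-1 each), 2×nitrato (-1 each); total -3. So V + (-3) = 1−, giving V = +2.
Ligands are named alphabetically: bipyridine before glycinato before nitrato.
The complex ion is anionic, so vanadium takes the -ate form vanadate(II).

potassium (2,2'-bipyridine)(glycinato)dinitratovanadate(II)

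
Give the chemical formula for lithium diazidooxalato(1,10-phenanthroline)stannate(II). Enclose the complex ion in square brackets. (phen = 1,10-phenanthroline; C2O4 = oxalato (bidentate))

Ligands: 2 azido (N3, -1), 1 1,10-phenanthroline (phen, neutral), 1 oxalato (C2O4, -2). Ligand charge sum = -4.
With Sn in oxidation state +2, the complex ion is [Sn...]^2−.
Charge balance with lithium (+1) requires 1 complex ion per 2 lithium.

Li2[Sn(C2O4)(N3)2(phen)]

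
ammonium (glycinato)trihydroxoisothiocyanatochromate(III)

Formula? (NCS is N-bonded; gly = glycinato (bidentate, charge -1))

(NH4)2[Cr(gly)(NCS)(OH)3]

Ligands: 1 isothiocyanato (NCS, -1), 3 hydroxo (OH, -1), 1 glycinato (gly, -1). Ligand charge sum = -5.
With Cr in oxidation state +3, the complex ion is [Cr...]^2−.
Charge balance with ammonium (+1) requires 1 complex ion per 2 ammonium.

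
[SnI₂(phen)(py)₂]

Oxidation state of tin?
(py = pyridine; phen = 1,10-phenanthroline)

No counter-ion: the bracketed complex is neutral.
Ligand charges: 2×py neutral; 1×phen neutral; 2×I = -2; sum -2.
Sn + (-2) = 0 ⇒ Sn is +2.

+2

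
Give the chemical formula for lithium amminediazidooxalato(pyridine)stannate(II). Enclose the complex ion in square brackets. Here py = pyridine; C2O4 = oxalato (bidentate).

Ligands: 1 pyridine (py, neutral), 1 ammine (NH3, neutral), 1 oxalato (C2O4, -2), 2 azido (N3, -1). Ligand charge sum = -4.
Charge balance with lithium (+1) requires 1 complex ion per 2 lithium.

Li2[Sn(C2O4)(N3)2(NH3)(py)]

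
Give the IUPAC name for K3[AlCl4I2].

The 3 potassium counter-ions carry a total charge of +3, so each complex ion is 3−.
Ligand charges: 2×iodo (-1 each), 4×chloro (-1 each); total -6. So Al + (-6) = 3−, giving Al = +3.
Ligands are named alphabetically: chloro before iodo.
The complex ion is anionic, so aluminium takes the -ate form aluminate(III).

potassium tetrachlorodiiodoaluminate(III)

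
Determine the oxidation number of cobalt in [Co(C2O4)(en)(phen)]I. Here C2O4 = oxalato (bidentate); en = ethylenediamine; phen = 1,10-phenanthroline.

1 iodide outside the brackets (-1 each) → the complex ion is 1+.
Ligand charges: 1×C2O4 = -2; 1×en neutral; 1×phen neutral; sum -2.
Co + (-2) = 1+ ⇒ Co is +3.

+3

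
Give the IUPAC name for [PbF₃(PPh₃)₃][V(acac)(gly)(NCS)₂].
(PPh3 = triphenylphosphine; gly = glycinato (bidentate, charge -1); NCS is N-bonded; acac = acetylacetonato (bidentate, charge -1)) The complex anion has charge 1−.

Both ions are complex: the cation is named first with the plain metal name, the anion second with the -ate form; each ion's ligands are alphabetised independently.
The complex anion is given as 1−; its ligand charges sum to -4, so V = +3.
A 1:1 salt means the cation carries the equal and opposite charge, 1+.
Cation: ligand charges sum to -3; for the ion to be 1+, Pb = +4.

trifluorotris(triphenylphosphine)lead(IV) (acetylacetonato)(glycinato)diisothiocyanatovanadate(III)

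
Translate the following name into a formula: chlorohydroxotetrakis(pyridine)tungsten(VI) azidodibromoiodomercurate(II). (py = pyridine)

[WCl(OH)(py)4][HgBr2I(N3)]2

Cation [W…]: ligand charges -2, W(VI) ⇒ ion charge 4+.
Anion [Hg…]: ligand charges -4, Hg(II) ⇒ ion charge 2−.
One 4+ cation requires 2 of the 2− anion.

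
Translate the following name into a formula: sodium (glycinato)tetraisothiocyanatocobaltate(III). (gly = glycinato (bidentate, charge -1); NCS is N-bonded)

Na2[Co(gly)(NCS)4]

Ligands: 1 glycinato (gly, -1), 4 isothiocyanato (NCS, -1). Ligand charge sum = -5.
With Co in oxidation state +3, the complex ion is [Co...]^2−.
Charge balance with sodium (+1) requires 1 complex ion per 2 sodium.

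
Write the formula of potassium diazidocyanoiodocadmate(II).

Ligands: 2 azido (N3, -1), 1 cyano (CN, -1), 1 iodo (I, -1). Ligand charge sum = -4.
Charge balance with potassium (+1) requires 1 complex ion per 2 potassium.

K2[Cd(CN)I(N3)2]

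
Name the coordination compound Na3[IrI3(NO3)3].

The 3 sodium counter-ions carry a total charge of +3, so each complex ion is 3−.
Ligand charges: 3×nitrato (-1 each), 3×iodo (-1 each); total -6. So Ir + (-6) = 3−, giving Ir = +3.
The complex ion is anionic, so iridium takes the -ate form iridate(III).

sodium triiodotrinitratoiridate(III)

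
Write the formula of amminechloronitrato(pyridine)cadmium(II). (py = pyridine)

[CdCl(NH3)(NO3)(py)]

Ligands: 1 chloro (Cl, -1), 1 ammine (NH3, neutral), 1 pyridine (py, neutral), 1 nitrato (NO3, -1). Ligand charge sum = -2.
With Cd in oxidation state +2, the complex ion is [Cd...].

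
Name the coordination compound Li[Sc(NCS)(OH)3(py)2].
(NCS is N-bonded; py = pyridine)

The 1 lithium counter-ion carries a total charge of +1, so each complex ion is 1−.
Ligand charges: 1×isothiocyanato (-1 each), 3×hydroxo (-1 each), 2×pyridine (neutral); total -4. So Sc + (-4) = 1−, giving Sc = +3.
The complex ion is anionic, so scandium takes the -ate form scandate(III).

lithium trihydroxoisothiocyanatobis(pyridine)scandate(III)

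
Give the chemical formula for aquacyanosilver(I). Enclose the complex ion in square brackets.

[Ag(CN)(H2O)]

Ligands: 1 aqua (H2O, neutral), 1 cyano (CN, -1). Ligand charge sum = -1.
With Ag in oxidation state +1, the complex ion is [Ag...].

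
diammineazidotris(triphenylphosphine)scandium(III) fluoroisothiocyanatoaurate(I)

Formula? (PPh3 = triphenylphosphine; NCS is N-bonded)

Cation [Sc…]: ligand charges -1, Sc(III) ⇒ ion charge 2+.
Anion [Au…]: ligand charges -2, Au(I) ⇒ ion charge 1−.

[Sc(N3)(NH3)2(PPh3)3][AuF(NCS)]2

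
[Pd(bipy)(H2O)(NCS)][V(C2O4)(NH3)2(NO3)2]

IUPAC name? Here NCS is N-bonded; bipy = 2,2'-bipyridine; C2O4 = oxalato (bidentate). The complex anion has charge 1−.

aqua(2,2'-bipyridine)isothiocyanatopalladium(II) diamminedinitratooxalatovanadate(III)

The complex anion is given as 1−; its ligand charges sum to -4, so V = +3.
A 1:1 salt means the cation carries the equal and opposite charge, 1+.
Cation: ligand charges sum to -1; for the ion to be 1+, Pd = +2.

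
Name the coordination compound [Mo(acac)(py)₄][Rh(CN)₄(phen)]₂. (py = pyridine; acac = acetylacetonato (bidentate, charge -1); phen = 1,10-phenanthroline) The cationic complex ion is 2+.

(acetylacetonato)tetrakis(pyridine)molybdenum(III) tetracyano(1,10-phenanthroline)rhodate(III)

Both ions are complex: the cation is named first with the plain metal name, the anion second with the -ate form; each ion's ligands are alphabetised independently.
The complex cation is given as 2+; its ligand charges sum to -1, so Mo = +3.
With 2 anions per cation, each anion must be 2/2 = 1−.
Anion: ligand charges sum to -4; for the ion to be 1−, Rh = +3.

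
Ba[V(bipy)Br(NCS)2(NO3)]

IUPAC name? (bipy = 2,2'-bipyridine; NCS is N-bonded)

barium (2,2'-bipyridine)bromodiisothiocyanatonitratovanadate(II)

The 1 barium counter-ion carries a total charge of +2, so each complex ion is 2−.
Ligand charges: 1×2,2'-bipyridine (neutral), 2×isothiocyanato (-1 each), 1×nitrato (-1 each), 1×bromo (-1 each); total -4. So V + (-4) = 2−, giving V = +2.
Ligands are named alphabetically: bipyridine before bromo before isothiocyanato before nitrato.
The complex ion is anionic, so vanadium takes the -ate form vanadate(II).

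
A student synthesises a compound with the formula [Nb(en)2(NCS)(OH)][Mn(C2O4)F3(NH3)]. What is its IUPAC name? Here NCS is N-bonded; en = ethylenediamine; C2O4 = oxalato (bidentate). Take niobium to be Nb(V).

Both ions are complex: the cation is named first with the plain metal name, the anion second with the -ate form; each ion's ligands are alphabetised independently.
Nb is given as +5; the cation's ligand charges sum to -2, so the complex cation is 3+.
A 1:1 salt means the anion carries the equal and opposite charge, 3−.
Anion: ligand charges sum to -5; for the ion to be 3−, Mn = +2.

bis(ethylenediamine)hydroxoisothiocyanatoniobium(V) amminetrifluorooxalatomanganate(II)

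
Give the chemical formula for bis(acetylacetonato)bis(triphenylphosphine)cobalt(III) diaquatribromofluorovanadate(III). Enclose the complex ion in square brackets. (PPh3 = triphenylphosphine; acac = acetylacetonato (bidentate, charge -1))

Cation [Co…]: ligand charges -2, Co(III) ⇒ ion charge 1+.
Anion [V…]: ligand charges -4, V(III) ⇒ ion charge 1−.
One 1+ cation balances one 1− anion.

[Co(acac)2(PPh3)2][VBr3F(H2O)2]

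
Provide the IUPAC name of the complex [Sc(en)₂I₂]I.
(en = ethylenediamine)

bis(ethylenediamine)diiodoscandium(III) iodide

The 1 iodide counter-ion carries a total charge of -1, so each complex ion is 1+.
Ligand charges: 2×ethylenediamine (neutral), 2×iodo (-1 each); total -2. So Sc + (-2) = 1+, giving Sc = +3.
Ligands are named alphabetically: ethylenediamine before iodo.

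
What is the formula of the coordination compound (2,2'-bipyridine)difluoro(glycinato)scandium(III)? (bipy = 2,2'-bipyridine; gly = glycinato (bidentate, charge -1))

Ligands: 1 2,2'-bipyridine (bipy, neutral), 2 fluoro (F, -1), 1 glycinato (gly, -1). Ligand charge sum = -3.
With Sc in oxidation state +3, the complex ion is [Sc...].

[Sc(bipy)F2(gly)]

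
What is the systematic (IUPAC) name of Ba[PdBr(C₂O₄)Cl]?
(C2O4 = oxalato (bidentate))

barium bromochlorooxalatopalladate(II)

The 1 barium counter-ion carries a total charge of +2, so each complex ion is 2−.
Ligand charges: 1×chloro (-1 each), 1×oxalato (-2 each), 1×bromo (-1 each); total -4. So Pd + (-4) = 2−, giving Pd = +2.
Ligands are named alphabetically: bromo before chloro before oxalato.
The complex ion is anionic, so palladium takes the -ate form palladate(II).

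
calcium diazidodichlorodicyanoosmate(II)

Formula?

Ca2[OsCl2(CN)2(N3)2]

Ligands: 2 azido (N3, -1), 2 chloro (Cl, -1), 2 cyano (CN, -1). Ligand charge sum = -6.
With Os in oxidation state +2, the complex ion is [Os...]^4−.
Charge balance with calcium (+2) requires 1 complex ion per 2 calcium.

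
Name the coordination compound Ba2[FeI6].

barium hexaiodoferrate(II)

The 2 barium counter-ions carry a total charge of +4, so each complex ion is 4−.
Ligand charges: 6×iodo (-1 each); total -6. So Fe + (-6) = 4−, giving Fe = +2.
The complex ion is anionic, so iron takes the -ate form ferrate(II).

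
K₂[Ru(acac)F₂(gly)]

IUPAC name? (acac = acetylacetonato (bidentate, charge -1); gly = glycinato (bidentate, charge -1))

potassium (acetylacetonato)difluoro(glycinato)ruthenate(II)

The 2 potassium counter-ions carry a total charge of +2, so each complex ion is 2−.
Ligand charges: 1×acetylacetonato (-1 each), 2×fluoro (-1 each), 1×glycinato (-1 each); total -4. So Ru + (-4) = 2−, giving Ru = +2.
The complex ion is anionic, so ruthenium takes the -ate form ruthenate(II).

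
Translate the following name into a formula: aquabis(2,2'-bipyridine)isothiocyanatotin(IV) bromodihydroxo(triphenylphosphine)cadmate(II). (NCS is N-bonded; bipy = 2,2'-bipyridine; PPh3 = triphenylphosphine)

Cation [Sn…]: ligand charges -1, Sn(IV) ⇒ ion charge 3+.
Anion [Cd…]: ligand charges -3, Cd(II) ⇒ ion charge 1−.
One 3+ cation requires 3 of the 1− anion.

[Sn(bipy)2(H2O)(NCS)][CdBr(OH)2(PPh3)]3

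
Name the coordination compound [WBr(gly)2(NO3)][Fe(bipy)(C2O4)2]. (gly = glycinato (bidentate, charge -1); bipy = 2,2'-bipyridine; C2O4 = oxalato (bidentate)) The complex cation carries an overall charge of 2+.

Both ions are complex: the cation is named first with the plain metal name, the anion second with the -ate form; each ion's ligands are alphabetised independently.
The complex cation is given as 2+; its ligand charges sum to -4, so W = +6.
A 1:1 salt means the anion carries the equal and opposite charge, 2−.
Anion: ligand charges sum to -4; for the ion to be 2−, Fe = +2.

bromobis(glycinato)nitratotungsten(VI) (2,2'-bipyridine)dioxalatoferrate(II)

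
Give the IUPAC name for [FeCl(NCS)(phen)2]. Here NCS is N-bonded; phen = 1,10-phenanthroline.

There is no counter-ion, so the complex is neutral overall.
Ligand charges: 1×isothiocyanato (-1 each), 1×chloro (-1 each), 2×1,10-phenanthroline (neutral); total -2. So Fe + (-2) = 0, giving Fe = +2.
Ligands are named alphabetically: chloro before isothiocyanato before phenanthroline.

chloroisothiocyanatobis(1,10-phenanthroline)iron(II)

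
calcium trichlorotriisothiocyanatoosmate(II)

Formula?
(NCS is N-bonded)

Ca2[OsCl3(NCS)3]

Ligands: 3 chloro (Cl, -1), 3 isothiocyanato (NCS, -1). Ligand charge sum = -6.
With Os in oxidation state +2, the complex ion is [Os...]^4−.
Charge balance with calcium (+2) requires 1 complex ion per 2 calcium.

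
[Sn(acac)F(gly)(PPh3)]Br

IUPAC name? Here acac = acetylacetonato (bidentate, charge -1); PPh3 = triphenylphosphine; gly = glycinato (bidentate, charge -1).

(acetylacetonato)fluoro(glycinato)(triphenylphosphine)tin(IV) bromide

The 1 bromide counter-ion carries a total charge of -1, so each complex ion is 1+.
Ligand charges: 1×acetylacetonato (-1 each), 1×triphenylphosphine (neutral), 1×glycinato (-1 each), 1×fluoro (-1 each); total -3. So Sn + (-3) = 1+, giving Sn = +4.
Ligands are named alphabetically: acetylacetonato before fluoro before glycinato before triphenylphosphine.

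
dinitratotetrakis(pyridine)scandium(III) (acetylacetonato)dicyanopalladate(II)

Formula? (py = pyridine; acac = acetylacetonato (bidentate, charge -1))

[Sc(NO3)2(py)4][Pd(acac)(CN)2]

Cation [Sc…]: ligand charges -2, Sc(III) ⇒ ion charge 1+.
Anion [Pd…]: ligand charges -3, Pd(II) ⇒ ion charge 1−.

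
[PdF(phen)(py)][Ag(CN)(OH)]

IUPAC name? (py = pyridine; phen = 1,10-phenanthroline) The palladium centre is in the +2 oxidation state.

fluoro(1,10-phenanthroline)(pyridine)palladium(II) cyanohydroxoargentate(I)

Pd is given as +2; the cation's ligand charges sum to -1, so the complex cation is 1+.
A 1:1 salt means the anion carries the equal and opposite charge, 1−.
Anion: ligand charges sum to -2; for the ion to be 1−, Ag = +1.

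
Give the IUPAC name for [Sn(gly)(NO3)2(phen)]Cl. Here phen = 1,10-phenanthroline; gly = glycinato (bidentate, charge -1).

The 1 chloride counter-ion carries a total charge of -1, so each complex ion is 1+.
Ligand charges: 1×1,10-phenanthroline (neutral), 1×glycinato (-1 each), 2×nitrato (-1 each); total -3. So Sn + (-3) = 1+, giving Sn = +4.
Ligands are named alphabetically: glycinato before nitrato before phenanthroline.

(glycinato)dinitrato(1,10-phenanthroline)tin(IV) chloride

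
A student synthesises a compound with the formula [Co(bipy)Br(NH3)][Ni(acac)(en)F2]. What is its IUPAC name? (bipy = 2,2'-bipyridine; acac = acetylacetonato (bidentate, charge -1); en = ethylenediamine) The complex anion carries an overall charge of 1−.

The complex anion is given as 1−; its ligand charges sum to -3, so Ni = +2.
A 1:1 salt means the cation carries the equal and opposite charge, 1+.
Cation: ligand charges sum to -1; for the ion to be 1+, Co = +2.

ammine(2,2'-bipyridine)bromocobalt(II) (acetylacetonato)(ethylenediamine)difluoronickelate(II)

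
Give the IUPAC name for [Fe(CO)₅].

pentacarbonyliron(0)

There is no counter-ion, so the complex is neutral overall.
Ligand charges: 5×carbonyl (neutral); total 0. So Fe + (0) = 0, giving Fe = 0.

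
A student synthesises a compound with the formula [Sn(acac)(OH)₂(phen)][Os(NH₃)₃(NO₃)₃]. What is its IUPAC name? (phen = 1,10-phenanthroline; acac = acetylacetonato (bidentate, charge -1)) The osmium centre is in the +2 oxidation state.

Os is given as +2; the anion's ligand charges sum to -3, so the complex anion is 1−.
A 1:1 salt means the cation carries the equal and opposite charge, 1+.
Cation: ligand charges sum to -3; for the ion to be 1+, Sn = +4.

(acetylacetonato)dihydroxo(1,10-phenanthroline)tin(IV) triamminetrinitratoosmate(II)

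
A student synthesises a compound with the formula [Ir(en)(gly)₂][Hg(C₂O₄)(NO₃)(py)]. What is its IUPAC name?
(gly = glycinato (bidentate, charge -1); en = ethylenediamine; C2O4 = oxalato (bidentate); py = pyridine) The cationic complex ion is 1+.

The complex cation is given as 1+; its ligand charges sum to -2, so Ir = +3.
A 1:1 salt means the anion carries the equal and opposite charge, 1−.
Anion: ligand charges sum to -3; for the ion to be 1−, Hg = +2.

(ethylenediamine)bis(glycinato)iridium(III) nitratooxalato(pyridine)mercurate(II)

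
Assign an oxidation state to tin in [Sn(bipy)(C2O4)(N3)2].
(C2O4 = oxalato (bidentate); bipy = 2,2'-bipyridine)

+4

No counter-ion: the bracketed complex is neutral.
Ligand charges: 1×C2O4 = -2; 1×bipy neutral; 2×N3 = -2; sum -4.
Sn + (-4) = 0 ⇒ Sn is +4.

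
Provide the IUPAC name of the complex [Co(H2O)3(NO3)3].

triaquatrinitratocobalt(III)

There is no counter-ion, so the complex is neutral overall.
Ligand charges: 3×aqua (neutral), 3×nitrato (-1 each); total -3. So Co + (-3) = 0, giving Co = +3.
Ligands are named alphabetically: aqua before nitrato.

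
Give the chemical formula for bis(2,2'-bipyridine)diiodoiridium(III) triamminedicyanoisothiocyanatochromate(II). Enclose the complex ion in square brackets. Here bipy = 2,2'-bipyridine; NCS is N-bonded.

[Ir(bipy)2I2][Cr(CN)2(NCS)(NH3)3]

Cation [Ir…]: ligand charges -2, Ir(III) ⇒ ion charge 1+.
Anion [Cr…]: ligand charges -3, Cr(II) ⇒ ion charge 1−.
One 1+ cation balances one 1− anion.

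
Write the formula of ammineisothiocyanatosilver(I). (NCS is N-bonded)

[Ag(NCS)(NH3)]

Ligands: 1 isothiocyanato (NCS, -1), 1 ammine (NH3, neutral). Ligand charge sum = -1.
With Ag in oxidation state +1, the complex ion is [Ag...].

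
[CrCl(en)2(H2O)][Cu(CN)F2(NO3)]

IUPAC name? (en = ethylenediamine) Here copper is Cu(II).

Cu is given as +2; the anion's ligand charges sum to -4, so the complex anion is 2−.
A 1:1 salt means the cation carries the equal and opposite charge, 2+.
Cation: ligand charges sum to -1; for the ion to be 2+, Cr = +3.

aquachlorobis(ethylenediamine)chromium(III) cyanodifluoronitratocuprate(II)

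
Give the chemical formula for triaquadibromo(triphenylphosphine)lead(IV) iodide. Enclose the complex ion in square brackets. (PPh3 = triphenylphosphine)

Ligands: 1 triphenylphosphine (PPh3, neutral), 2 bromo (Br, -1), 3 aqua (H2O, neutral). Ligand charge sum = -2.
With Pb in oxidation state +4, the complex ion is [Pb...]^2+.
Charge balance with iodide (-1) requires 1 complex ion per 2 iodide.

[PbBr2(H2O)3(PPh3)]I2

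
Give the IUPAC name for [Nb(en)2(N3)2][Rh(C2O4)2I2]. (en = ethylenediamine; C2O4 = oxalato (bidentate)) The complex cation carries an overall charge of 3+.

diazidobis(ethylenediamine)niobium(V) diiododioxalatorhodate(III)

The complex cation is given as 3+; its ligand charges sum to -2, so Nb = +5.
A 1:1 salt means the anion carries the equal and opposite charge, 3−.
Anion: ligand charges sum to -6; for the ion to be 3−, Rh = +3.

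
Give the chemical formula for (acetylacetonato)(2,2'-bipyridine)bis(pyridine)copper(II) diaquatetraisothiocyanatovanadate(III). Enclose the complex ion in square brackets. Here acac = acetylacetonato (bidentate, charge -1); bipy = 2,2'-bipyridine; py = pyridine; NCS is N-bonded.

[Cu(acac)(bipy)(py)2][V(H2O)2(NCS)4]

Cation [Cu…]: ligand charges -1, Cu(II) ⇒ ion charge 1+.
Anion [V…]: ligand charges -4, V(III) ⇒ ion charge 1−.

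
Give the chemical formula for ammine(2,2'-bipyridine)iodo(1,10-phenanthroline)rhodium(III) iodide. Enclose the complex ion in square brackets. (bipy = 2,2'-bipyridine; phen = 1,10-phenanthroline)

Ligands: 1 iodo (I, -1), 1 ammine (NH3, neutral), 1 2,2'-bipyridine (bipy, neutral), 1 1,10-phenanthroline (phen, neutral). Ligand charge sum = -1.
With Rh in oxidation state +3, the complex ion is [Rh...]^2+.
Charge balance with iodide (-1) requires 1 complex ion per 2 iodide.

[Rh(bipy)I(NH3)(phen)]I2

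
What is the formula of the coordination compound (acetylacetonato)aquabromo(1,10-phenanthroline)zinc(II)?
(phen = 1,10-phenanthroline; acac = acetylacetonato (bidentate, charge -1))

[Zn(acac)Br(H2O)(phen)]

Ligands: 1 1,10-phenanthroline (phen, neutral), 1 bromo (Br, -1), 1 acetylacetonato (acac, -1), 1 aqua (H2O, neutral). Ligand charge sum = -2.
With Zn in oxidation state +2, the complex ion is [Zn...].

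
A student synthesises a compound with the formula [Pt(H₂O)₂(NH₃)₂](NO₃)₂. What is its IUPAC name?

The 2 nitrate counter-ions carry a total charge of -2, so each complex ion is 2+.
Ligand charges: 2×aqua (neutral), 2×ammine (neutral); total 0. So Pt + (0) = 2+, giving Pt = +2.
Ligands are named alphabetically: ammine before aqua.

diamminediaquaplatinum(II) nitrate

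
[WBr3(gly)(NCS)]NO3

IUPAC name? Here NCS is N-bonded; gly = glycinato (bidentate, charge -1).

The 1 nitrate counter-ion carries a total charge of -1, so each complex ion is 1+.
Ligand charges: 1×isothiocyanato (-1 each), 3×bromo (-1 each), 1×glycinato (-1 each); total -5. So W + (-5) = 1+, giving W = +6.
Ligands are named alphabetically: bromo before glycinato before isothiocyanato.

tribromo(glycinato)isothiocyanatotungsten(VI) nitrate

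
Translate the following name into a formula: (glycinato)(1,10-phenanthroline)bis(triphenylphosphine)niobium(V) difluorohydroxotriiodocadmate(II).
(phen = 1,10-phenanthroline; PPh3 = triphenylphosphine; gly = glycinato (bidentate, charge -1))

Cation [Nb…]: ligand charges -1, Nb(V) ⇒ ion charge 4+.
Anion [Cd…]: ligand charges -6, Cd(II) ⇒ ion charge 4−.
One 4+ cation balances one 4− anion.

[Nb(gly)(phen)(PPh3)2][CdF2I3(OH)]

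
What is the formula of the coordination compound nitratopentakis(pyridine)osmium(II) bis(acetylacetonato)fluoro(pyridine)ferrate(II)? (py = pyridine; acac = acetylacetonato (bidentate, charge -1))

[Os(NO3)(py)5][Fe(acac)2F(py)]

Cation [Os…]: ligand charges -1, Os(II) ⇒ ion charge 1+.
Anion [Fe…]: ligand charges -3, Fe(II) ⇒ ion charge 1−.
One 1+ cation balances one 1− anion.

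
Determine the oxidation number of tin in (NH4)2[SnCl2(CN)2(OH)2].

+4

2 ammonium outside the brackets (+1 each) → the complex ion is 2−.
Ligand charges: 2×OH = -2; 2×CN = -2; 2×Cl = -2; sum -6.
Sn + (-6) = 2− ⇒ Sn is +4.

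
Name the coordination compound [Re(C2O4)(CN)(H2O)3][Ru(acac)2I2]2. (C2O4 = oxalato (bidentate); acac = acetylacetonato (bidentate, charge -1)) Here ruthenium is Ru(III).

triaquacyanooxalatorhenium(V) bis(acetylacetonato)diiodoruthenate(III)

Both ions are complex: the cation is named first with the plain metal name, the anion second with the -ate form; each ion's ligands are alphabetised independently.
Ru is given as +3; the anion's ligand charges sum to -4, so the complex anion is 1−.
With 2 anions per cation, the cation must be 2×1 = 2+.
Cation: ligand charges sum to -3; for the ion to be 2+, Re = +5.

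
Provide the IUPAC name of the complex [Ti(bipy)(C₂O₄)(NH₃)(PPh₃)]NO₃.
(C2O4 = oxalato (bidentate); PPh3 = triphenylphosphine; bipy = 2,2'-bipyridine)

ammine(2,2'-bipyridine)oxalato(triphenylphosphine)titanium(III) nitrate

The 1 nitrate counter-ion carries a total charge of -1, so each complex ion is 1+.
Ligand charges: 1×oxalato (-2 each), 1×triphenylphosphine (neutral), 1×ammine (neutral), 1×2,2'-bipyridine (neutral); total -2. So Ti + (-2) = 1+, giving Ti = +3.
Ligands are named alphabetically: ammine before bipyridine before oxalato before triphenylphosphine.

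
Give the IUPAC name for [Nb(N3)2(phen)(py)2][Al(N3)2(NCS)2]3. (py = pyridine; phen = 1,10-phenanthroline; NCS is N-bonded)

Both ions are complex: the cation is named first with the plain metal name, the anion second with the -ate form; each ion's ligands are alphabetised independently.
Aluminium is always +3 in its complexes; the anion's ligand charges sum to -4, so the complex anion is 1−.
With 3 anions per cation, the cation must be 3×1 = 3+.
Cation: ligand charges sum to -2; for the ion to be 3+, Nb = +5.

diazido(1,10-phenanthroline)bis(pyridine)niobium(V) diazidodiisothiocyanatoaluminate(III)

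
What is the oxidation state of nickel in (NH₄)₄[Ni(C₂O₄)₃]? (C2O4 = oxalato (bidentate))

4 ammonium outside the brackets (+1 each) → the complex ion is 4−.
Ligand charges: 3×C2O4 = -6; sum -6.
Ni + (-6) = 4− ⇒ Ni is +2.

+2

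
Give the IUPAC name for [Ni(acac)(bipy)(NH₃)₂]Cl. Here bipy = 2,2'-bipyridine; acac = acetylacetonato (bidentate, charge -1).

The 1 chloride counter-ion carries a total charge of -1, so each complex ion is 1+.
Ligand charges: 1×2,2'-bipyridine (neutral), 1×acetylacetonato (-1 each), 2×ammine (neutral); total -1. So Ni + (-1) = 1+, giving Ni = +2.
Ligands are named alphabetically: acetylacetonato before ammine before bipyridine.

(acetylacetonato)diammine(2,2'-bipyridine)nickel(II) chloride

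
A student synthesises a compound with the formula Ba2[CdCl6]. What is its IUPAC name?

barium hexachlorocadmate(II)

The 2 barium counter-ions carry a total charge of +4, so each complex ion is 4−.
Ligand charges: 6×chloro (-1 each); total -6. So Cd + (-6) = 4−, giving Cd = +2.
The complex ion is anionic, so cadmium takes the -ate form cadmate(II).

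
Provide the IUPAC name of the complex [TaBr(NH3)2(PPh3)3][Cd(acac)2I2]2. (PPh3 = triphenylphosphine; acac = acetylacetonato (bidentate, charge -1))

Both ions are complex: the cation is named first with the plain metal name, the anion second with the -ate form; each ion's ligands are alphabetised independently.
Cadmium is always +2 in its complexes; the anion's ligand charges sum to -4, so the complex anion is 2−.
With 2 anions per cation, the cation must be 2×2 = 4+.
Cation: ligand charges sum to -1; for the ion to be 4+, Ta = +5.

diamminebromotris(triphenylphosphine)tantalum(V) bis(acetylacetonato)diiodocadmate(II)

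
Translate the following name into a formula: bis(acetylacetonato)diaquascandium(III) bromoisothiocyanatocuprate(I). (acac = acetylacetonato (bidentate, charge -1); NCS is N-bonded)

Cation [Sc…]: ligand charges -2, Sc(III) ⇒ ion charge 1+.
Anion [Cu…]: ligand charges -2, Cu(I) ⇒ ion charge 1−.

[Sc(acac)2(H2O)2][CuBr(NCS)]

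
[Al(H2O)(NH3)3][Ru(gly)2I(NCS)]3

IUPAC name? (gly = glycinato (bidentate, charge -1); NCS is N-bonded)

Aluminium is always +3 in its complexes; the cation's ligand charges sum to 0, so the complex cation is 3+.
With 3 anions per cation, each anion must be 3/3 = 1−.
Anion: ligand charges sum to -4; for the ion to be 1−, Ru = +3.

triammineaquaaluminium(III) bis(glycinato)iodoisothiocyanatoruthenate(III)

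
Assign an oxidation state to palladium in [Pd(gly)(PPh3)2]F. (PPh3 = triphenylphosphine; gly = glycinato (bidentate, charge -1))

1 fluoride outside the brackets (-1 each) → the complex ion is 1+.
Ligand charges: 2×PPh3 neutral; 1×gly = -1; sum -1.
Pd + (-1) = 1+ ⇒ Pd is +2.

+2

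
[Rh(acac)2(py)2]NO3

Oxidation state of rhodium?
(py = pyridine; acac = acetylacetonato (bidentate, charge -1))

+3

1 nitrate outside the brackets (-1 each) → the complex ion is 1+.
Ligand charges: 2×py neutral; 2×acac = -2; sum -2.
Rh + (-2) = 1+ ⇒ Rh is +3.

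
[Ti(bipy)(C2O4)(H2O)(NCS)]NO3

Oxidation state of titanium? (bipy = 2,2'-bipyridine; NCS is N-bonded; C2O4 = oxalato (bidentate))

+4

1 nitrate outside the brackets (-1 each) → the complex ion is 1+.
Ligand charges: 1×bipy neutral; 1×NCS = -1; 1×H2O neutral; 1×C2O4 = -2; sum -3.
Ti + (-3) = 1+ ⇒ Ti is +4.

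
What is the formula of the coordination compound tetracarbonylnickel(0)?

Ligands: 4 carbonyl (CO, neutral). Ligand charge sum = 0.
With Ni in oxidation state 0, the complex ion is [Ni...].

[Ni(CO)4]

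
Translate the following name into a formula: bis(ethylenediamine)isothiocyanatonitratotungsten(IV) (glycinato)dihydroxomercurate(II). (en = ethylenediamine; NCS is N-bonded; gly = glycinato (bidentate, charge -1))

Cation [W…]: ligand charges -2, W(IV) ⇒ ion charge 2+.
Anion [Hg…]: ligand charges -3, Hg(II) ⇒ ion charge 1−.
One 2+ cation requires 2 of the 1− anion.

[W(en)2(NCS)(NO3)][Hg(gly)(OH)2]2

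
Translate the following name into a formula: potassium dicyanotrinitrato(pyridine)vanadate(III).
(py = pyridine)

Ligands: 3 nitrato (NO3, -1), 1 pyridine (py, neutral), 2 cyano (CN, -1). Ligand charge sum = -5.
Charge balance with potassium (+1) requires 1 complex ion per 2 potassium.

K2[V(CN)2(NO3)3(py)]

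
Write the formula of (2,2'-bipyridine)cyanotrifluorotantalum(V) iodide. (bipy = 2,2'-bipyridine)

[Ta(bipy)(CN)F3]I

Ligands: 1 cyano (CN, -1), 1 2,2'-bipyridine (bipy, neutral), 3 fluoro (F, -1). Ligand charge sum = -4.
With Ta in oxidation state +5, the complex ion is [Ta...]^1+.
Charge balance with iodide (-1) requires 1 complex ion per 1 iodide.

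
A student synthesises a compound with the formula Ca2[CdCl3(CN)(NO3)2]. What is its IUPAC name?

The 2 calcium counter-ions carry a total charge of +4, so each complex ion is 4−.
Ligand charges: 3×chloro (-1 each), 2×nitrato (-1 each), 1×cyano (-1 each); total -6. So Cd + (-6) = 4−, giving Cd = +2.
The complex ion is anionic, so cadmium takes the -ate form cadmate(II).

calcium trichlorocyanodinitratocadmate(II)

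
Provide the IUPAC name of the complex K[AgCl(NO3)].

The 1 potassium counter-ion carries a total charge of +1, so each complex ion is 1−.
Ligand charges: 1×chloro (-1 each), 1×nitrato (-1 each); total -2. So Ag + (-2) = 1−, giving Ag = +1.
Ligands are named alphabetically: chloro before nitrato.
The complex ion is anionic, so silver takes the -ate form argentate(I).

potassium chloronitratoargentate(I)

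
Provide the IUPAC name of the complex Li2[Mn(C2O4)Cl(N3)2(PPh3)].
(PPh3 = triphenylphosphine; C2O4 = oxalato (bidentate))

lithium diazidochlorooxalato(triphenylphosphine)manganate(III)

The 2 lithium counter-ions carry a total charge of +2, so each complex ion is 2−.
Ligand charges: 1×triphenylphosphine (neutral), 1×oxalato (-2 each), 2×azido (-1 each), 1×chloro (-1 each); total -5. So Mn + (-5) = 2−, giving Mn = +3.
Ligands are named alphabetically: azido before chloro before oxalato before triphenylphosphine.
The complex ion is anionic, so manganese takes the -ate form manganate(III).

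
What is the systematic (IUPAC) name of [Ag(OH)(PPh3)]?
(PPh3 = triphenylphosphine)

There is no counter-ion, so the complex is neutral overall.
Ligand charges: 1×hydroxo (-1 each), 1×triphenylphosphine (neutral); total -1. So Ag + (-1) = 0, giving Ag = +1.
Ligands are named alphabetically: hydroxo before triphenylphosphine.

hydroxo(triphenylphosphine)silver(I)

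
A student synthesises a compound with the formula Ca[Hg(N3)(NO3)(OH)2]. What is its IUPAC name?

The 1 calcium counter-ion carries a total charge of +2, so each complex ion is 2−.
Ligand charges: 2×hydroxo (-1 each), 1×nitrato (-1 each), 1×azido (-1 each); total -4. So Hg + (-4) = 2−, giving Hg = +2.
The complex ion is anionic, so mercury takes the -ate form mercurate(II).

calcium azidodihydroxonitratomercurate(II)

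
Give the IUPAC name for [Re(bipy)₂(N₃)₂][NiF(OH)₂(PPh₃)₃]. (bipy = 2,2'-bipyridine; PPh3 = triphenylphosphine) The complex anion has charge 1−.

diazidobis(2,2'-bipyridine)rhenium(III) fluorodihydroxotris(triphenylphosphine)nickelate(II)

The complex anion is given as 1−; its ligand charges sum to -3, so Ni = +2.
A 1:1 salt means the cation carries the equal and opposite charge, 1+.
Cation: ligand charges sum to -2; for the ion to be 1+, Re = +3.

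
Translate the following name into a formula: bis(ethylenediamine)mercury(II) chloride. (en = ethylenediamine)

[Hg(en)2]Cl2

Ligands: 2 ethylenediamine (en, neutral). Ligand charge sum = 0.
Charge balance with chloride (-1) requires 1 complex ion per 2 chloride.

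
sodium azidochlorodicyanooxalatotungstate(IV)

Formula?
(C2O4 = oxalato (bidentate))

Na2[W(C2O4)Cl(CN)2(N3)]

Ligands: 1 azido (N3, -1), 1 oxalato (C2O4, -2), 2 cyano (CN, -1), 1 chloro (Cl, -1). Ligand charge sum = -6.
Charge balance with sodium (+1) requires 1 complex ion per 2 sodium.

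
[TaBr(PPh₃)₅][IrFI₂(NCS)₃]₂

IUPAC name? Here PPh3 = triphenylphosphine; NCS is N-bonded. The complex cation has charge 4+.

bromopentakis(triphenylphosphine)tantalum(V) fluorodiiodotriisothiocyanatoiridate(IV)

Both ions are complex: the cation is named first with the plain metal name, the anion second with the -ate form; each ion's ligands are alphabetised independently.
The complex cation is given as 4+; its ligand charges sum to -1, so Ta = +5.
With 2 anions per cation, each anion must be 4/2 = 2−.
Anion: ligand charges sum to -6; for the ion to be 2−, Ir = +4.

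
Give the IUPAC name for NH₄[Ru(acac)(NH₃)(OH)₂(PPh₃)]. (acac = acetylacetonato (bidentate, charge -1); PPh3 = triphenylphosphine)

The 1 ammonium counter-ion carries a total charge of +1, so each complex ion is 1−.
Ligand charges: 1×ammine (neutral), 1×acetylacetonato (-1 each), 2×hydroxo (-1 each), 1×triphenylphosphine (neutral); total -3. So Ru + (-3) = 1−, giving Ru = +2.
Ligands are named alphabetically: acetylacetonato before ammine before hydroxo before triphenylphosphine.
The complex ion is anionic, so ruthenium takes the -ate form ruthenate(II).

ammonium (acetylacetonato)amminedihydroxo(triphenylphosphine)ruthenate(II)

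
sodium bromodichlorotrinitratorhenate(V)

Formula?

Na[ReBrCl2(NO3)3]

Ligands: 3 nitrato (NO3, -1), 2 chloro (Cl, -1), 1 bromo (Br, -1). Ligand charge sum = -6.
With Re in oxidation state +5, the complex ion is [Re...]^1−.
Charge balance with sodium (+1) requires 1 complex ion per 1 sodium.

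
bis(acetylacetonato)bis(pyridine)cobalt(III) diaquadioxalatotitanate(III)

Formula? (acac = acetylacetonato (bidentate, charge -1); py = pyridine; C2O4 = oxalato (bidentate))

[Co(acac)2(py)2][Ti(C2O4)2(H2O)2]

Cation [Co…]: ligand charges -2, Co(III) ⇒ ion charge 1+.
Anion [Ti…]: ligand charges -4, Ti(III) ⇒ ion charge 1−.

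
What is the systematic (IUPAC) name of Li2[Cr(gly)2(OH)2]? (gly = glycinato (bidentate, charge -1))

lithium bis(glycinato)dihydroxochromate(II)

The 2 lithium counter-ions carry a total charge of +2, so each complex ion is 2−.
Ligand charges: 2×hydroxo (-1 each), 2×glycinato (-1 each); total -4. So Cr + (-4) = 2−, giving Cr = +2.
Ligands are named alphabetically: glycinato before hydroxo.
The complex ion is anionic, so chromium takes the -ate form chromate(II).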